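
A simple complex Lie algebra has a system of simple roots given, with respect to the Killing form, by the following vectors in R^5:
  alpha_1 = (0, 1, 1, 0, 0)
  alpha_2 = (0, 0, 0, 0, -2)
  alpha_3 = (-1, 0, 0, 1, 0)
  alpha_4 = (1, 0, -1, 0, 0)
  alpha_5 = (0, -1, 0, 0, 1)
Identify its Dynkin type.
Compute the Cartan integers a_ij = 2(alpha_i, alpha_j)/(alpha_j, alpha_j); the resulting 5x5 Cartan matrix is
[[2, 0, 0, -1, -1], [0, 2, 0, 0, -2], [0, 0, 2, -1, 0], [-1, 0, -1, 2, 0], [-1, -1, 0, 0, 2]].
The roots have two lengths (squared-length ratio 2:1); the short ones are alpha_{1,3,4,5}. The associated Dynkin diagram is a chain of 5 nodes with a double edge at one end; the terminal node there is the unique long simple root (C_5), so the type is C_5 (the algebra sp(10)).

type C_5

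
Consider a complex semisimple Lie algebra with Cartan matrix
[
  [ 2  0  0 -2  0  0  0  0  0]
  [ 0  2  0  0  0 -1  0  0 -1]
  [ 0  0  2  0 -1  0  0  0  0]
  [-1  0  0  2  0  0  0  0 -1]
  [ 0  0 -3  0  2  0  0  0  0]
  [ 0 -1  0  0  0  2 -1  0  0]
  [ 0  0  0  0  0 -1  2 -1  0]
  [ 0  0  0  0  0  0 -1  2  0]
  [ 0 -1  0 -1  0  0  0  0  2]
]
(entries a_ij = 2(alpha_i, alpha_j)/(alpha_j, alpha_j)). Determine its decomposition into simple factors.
C_7 + G_2

The diagram associated to this matrix has two connected components: the simple roots {alpha_1, alpha_2, alpha_4, alpha_6, alpha_7, alpha_8, alpha_9} form a chain of 7 nodes with a double edge at one end; the terminal node there is the unique long simple root (C_7), and {alpha_3, alpha_5} form two nodes joined by a triple edge (G_2). A semisimple Lie algebra decomposes uniquely as the direct sum of simple ideals, one per connected component of its Dynkin diagram, so g ≅ C_7 ⊕ G_2 (dimension 105 + 14 = 119).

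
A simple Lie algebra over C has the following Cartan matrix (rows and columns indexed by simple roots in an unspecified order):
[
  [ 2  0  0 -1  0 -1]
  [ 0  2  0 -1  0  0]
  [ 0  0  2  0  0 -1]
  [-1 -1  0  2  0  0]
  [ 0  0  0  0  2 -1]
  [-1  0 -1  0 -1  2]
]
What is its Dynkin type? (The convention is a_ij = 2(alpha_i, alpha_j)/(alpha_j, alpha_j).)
The matrix has rank 6 with 2's on the diagonal. Reading the off-diagonal entries as Dynkin edges (a single edge where a_ij = a_ji = -1; a double or triple edge where a_ij * a_ji = 2 or 3), the diagram is a chain of 4 nodes with a fork of two nodes at one end (D_6). One simple-root ordering that puts it in standard form is (alpha_2, alpha_4, alpha_1, alpha_6, alpha_3, alpha_5). So the algebra is type D_6, i.e. so(12).

D6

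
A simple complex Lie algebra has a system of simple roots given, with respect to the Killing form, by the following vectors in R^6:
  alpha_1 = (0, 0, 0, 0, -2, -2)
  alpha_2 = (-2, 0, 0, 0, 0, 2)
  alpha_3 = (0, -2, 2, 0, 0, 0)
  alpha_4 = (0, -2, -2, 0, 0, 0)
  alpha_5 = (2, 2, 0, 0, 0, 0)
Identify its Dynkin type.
Compute the Cartan integers a_ij = 2(alpha_i, alpha_j)/(alpha_j, alpha_j); the resulting 5x5 Cartan matrix is
[[2, -1, 0, 0, 0], [-1, 2, 0, 0, -1], [0, 0, 2, 0, -1], [0, 0, 0, 2, -1], [0, -1, -1, -1, 2]].
All simple roots have the same length, so the diagram is simply laced. The associated Dynkin diagram is a chain of 3 nodes with a fork of two nodes at one end (D_5), so the type is D_5 (the algebra so(10)).

D_5 (so(10))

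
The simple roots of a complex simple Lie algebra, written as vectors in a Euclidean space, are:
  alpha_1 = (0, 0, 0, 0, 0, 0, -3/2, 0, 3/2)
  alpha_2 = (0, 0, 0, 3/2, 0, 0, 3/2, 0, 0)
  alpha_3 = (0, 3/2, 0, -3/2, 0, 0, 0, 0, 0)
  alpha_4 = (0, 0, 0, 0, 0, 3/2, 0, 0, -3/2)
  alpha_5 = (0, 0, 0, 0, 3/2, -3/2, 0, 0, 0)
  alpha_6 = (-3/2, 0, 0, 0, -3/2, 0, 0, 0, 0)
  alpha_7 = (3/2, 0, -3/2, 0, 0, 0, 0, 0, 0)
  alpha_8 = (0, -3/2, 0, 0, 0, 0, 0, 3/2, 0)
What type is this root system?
Compute the Cartan integers a_ij = 2(alpha_i, alpha_j)/(alpha_j, alpha_j); the resulting 8x8 Cartan matrix is
[[2, -1, 0, -1, 0, 0, 0, 0], [-1, 2, -1, 0, 0, 0, 0, 0], [0, -1, 2, 0, 0, 0, 0, -1], [-1, 0, 0, 2, -1, 0, 0, 0], [0, 0, 0, -1, 2, -1, 0, 0], [0, 0, 0, 0, -1, 2, -1, 0], [0, 0, 0, 0, 0, -1, 2, 0], [0, 0, -1, 0, 0, 0, 0, 2]].
All simple roots have the same length, so the diagram is simply laced. The associated Dynkin diagram is a chain of 8 nodes with single edges (A_8), so the type is A_8 (the algebra sl(9)).

A_8 (sl(9))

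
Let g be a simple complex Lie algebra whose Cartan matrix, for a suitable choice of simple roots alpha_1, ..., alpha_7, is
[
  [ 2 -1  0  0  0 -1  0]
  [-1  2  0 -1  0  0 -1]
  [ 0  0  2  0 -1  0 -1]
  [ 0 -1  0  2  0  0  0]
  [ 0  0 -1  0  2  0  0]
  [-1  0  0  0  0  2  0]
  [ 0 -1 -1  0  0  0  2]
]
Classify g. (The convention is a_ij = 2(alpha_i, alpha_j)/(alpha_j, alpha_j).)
E_7

The matrix has rank 7 with 2's on the diagonal. Reading the off-diagonal entries as Dynkin edges (a single edge where a_ij = a_ji = -1; a double or triple edge where a_ij * a_ji = 2 or 3), the diagram is a chain of 6 nodes with one extra node attached to the third node from one end (E_7). One simple-root ordering that puts it in standard form is (alpha_6, alpha_4, alpha_1, alpha_2, alpha_7, alpha_3, alpha_5). So the algebra is type E_7.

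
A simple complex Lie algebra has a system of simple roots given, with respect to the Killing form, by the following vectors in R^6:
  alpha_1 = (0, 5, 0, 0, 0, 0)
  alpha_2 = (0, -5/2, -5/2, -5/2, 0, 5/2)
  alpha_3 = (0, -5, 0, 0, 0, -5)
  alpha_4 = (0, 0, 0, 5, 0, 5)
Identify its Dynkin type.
F_4

Compute the Cartan integers a_ij = 2(alpha_i, alpha_j)/(alpha_j, alpha_j); the resulting 4x4 Cartan matrix is
[[2, -1, -1, 0], [-1, 2, 0, 0], [-2, 0, 2, -1], [0, 0, -1, 2]].
The roots have two lengths (squared-length ratio 2:1); the short ones are alpha_{1,2}. The associated Dynkin diagram is a chain of 4 nodes with a double edge between the middle two (F_4), so the type is F_4.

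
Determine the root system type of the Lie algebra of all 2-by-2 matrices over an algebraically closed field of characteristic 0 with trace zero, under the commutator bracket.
This is sl(2), which has dimension 2^2 - 1 = 3 and rank 2 - 1 = 1 (a Cartan subalgebra is the diagonal traceless matrices). In the classification of classical Lie algebras, the special linear algebra sl(n+1) has type A_n; here n = 1, so the Dynkin diagram is a chain of 1 nodes with single edges (A_1). Hence the type is A_1.

A1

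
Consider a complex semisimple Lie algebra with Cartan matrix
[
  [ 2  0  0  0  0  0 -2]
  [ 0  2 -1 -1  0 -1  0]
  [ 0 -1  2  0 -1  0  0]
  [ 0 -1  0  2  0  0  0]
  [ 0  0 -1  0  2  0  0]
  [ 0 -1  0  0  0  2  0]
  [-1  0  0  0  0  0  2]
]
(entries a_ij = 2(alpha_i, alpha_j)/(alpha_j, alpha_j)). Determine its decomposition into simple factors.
The diagram associated to this matrix has two connected components: the simple roots {alpha_1, alpha_7} form a chain of 2 nodes with a double edge at one end; the terminal node there is the unique short simple root (B_2), and {alpha_2, alpha_3, alpha_4, alpha_5, alpha_6} form a chain of 3 nodes with a fork of two nodes at one end (D_5). A semisimple Lie algebra decomposes uniquely as the direct sum of simple ideals, one per connected component of its Dynkin diagram, so g ≅ B_2 ⊕ D_5 (dimension 10 + 45 = 55).

B2 + D5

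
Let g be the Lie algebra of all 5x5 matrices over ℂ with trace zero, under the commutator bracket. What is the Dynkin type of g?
This is sl(5), which has dimension 5^2 - 1 = 24 and rank 5 - 1 = 4 (a Cartan subalgebra is the diagonal traceless matrices). In the classification of classical Lie algebras, the special linear algebra sl(n+1) has type A_n; here n = 4, so the Dynkin diagram is a chain of 4 nodes with single edges (A_4). Hence the type is A_4.

A_4 (sl(5))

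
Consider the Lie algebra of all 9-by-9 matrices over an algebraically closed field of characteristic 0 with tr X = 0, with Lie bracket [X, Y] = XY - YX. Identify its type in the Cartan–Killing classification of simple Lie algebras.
This is sl(9), which has dimension 9^2 - 1 = 80 and rank 9 - 1 = 8 (a Cartan subalgebra is the diagonal traceless matrices). In the classification of classical Lie algebras, the special linear algebra sl(n+1) has type A_n; here n = 8, so the Dynkin diagram is a chain of 8 nodes with single edges (A_8). Hence the type is A_8.

type A_8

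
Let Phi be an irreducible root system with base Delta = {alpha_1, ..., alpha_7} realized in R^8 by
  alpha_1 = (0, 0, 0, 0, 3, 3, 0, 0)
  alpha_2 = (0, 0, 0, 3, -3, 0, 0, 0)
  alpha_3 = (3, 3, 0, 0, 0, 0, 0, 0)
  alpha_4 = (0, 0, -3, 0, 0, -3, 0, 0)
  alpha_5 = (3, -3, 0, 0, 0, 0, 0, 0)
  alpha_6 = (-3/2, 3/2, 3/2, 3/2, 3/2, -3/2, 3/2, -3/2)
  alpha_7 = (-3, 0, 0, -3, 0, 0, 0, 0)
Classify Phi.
E_7

Compute the Cartan integers a_ij = 2(alpha_i, alpha_j)/(alpha_j, alpha_j); the resulting 7x7 Cartan matrix is
[[2, -1, 0, -1, 0, 0, 0], [-1, 2, 0, 0, 0, 0, -1], [0, 0, 2, 0, 0, 0, -1], [-1, 0, 0, 2, 0, 0, 0], [0, 0, 0, 0, 2, -1, -1], [0, 0, 0, 0, -1, 2, 0], [0, -1, -1, 0, -1, 0, 2]].
All simple roots have the same length, so the diagram is simply laced. The associated Dynkin diagram is a chain of 6 nodes with one extra node attached to the third node from one end (E_7), so the type is E_7.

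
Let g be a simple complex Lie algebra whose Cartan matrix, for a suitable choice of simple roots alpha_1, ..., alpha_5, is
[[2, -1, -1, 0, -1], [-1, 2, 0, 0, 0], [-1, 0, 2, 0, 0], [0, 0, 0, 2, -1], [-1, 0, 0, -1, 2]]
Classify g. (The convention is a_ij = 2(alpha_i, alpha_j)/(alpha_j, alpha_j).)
D_5

The matrix has rank 5 with 2's on the diagonal. Reading the off-diagonal entries as Dynkin edges (a single edge where a_ij = a_ji = -1; a double or triple edge where a_ij * a_ji = 2 or 3), the diagram is a chain of 3 nodes with a fork of two nodes at one end (D_5). One simple-root ordering that puts it in standard form is (alpha_4, alpha_5, alpha_1, alpha_3, alpha_2). So the algebra is type D_5, i.e. so(10).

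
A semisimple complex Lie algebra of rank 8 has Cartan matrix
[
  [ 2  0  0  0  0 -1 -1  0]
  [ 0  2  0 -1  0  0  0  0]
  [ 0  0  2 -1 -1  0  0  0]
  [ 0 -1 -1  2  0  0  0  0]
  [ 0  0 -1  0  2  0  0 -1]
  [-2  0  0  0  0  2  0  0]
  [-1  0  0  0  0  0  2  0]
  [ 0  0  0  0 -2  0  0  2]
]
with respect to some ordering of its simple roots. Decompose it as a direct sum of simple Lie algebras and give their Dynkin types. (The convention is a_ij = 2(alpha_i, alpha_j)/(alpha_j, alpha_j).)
The diagram associated to this matrix has two connected components: the simple roots {alpha_1, alpha_6, alpha_7} form a chain of 3 nodes with a double edge at one end; the terminal node there is the unique long simple root (C_3), and {alpha_2, alpha_3, alpha_4, alpha_5, alpha_8} form a chain of 5 nodes with a double edge at one end; the terminal node there is the unique long simple root (C_5). A semisimple Lie algebra decomposes uniquely as the direct sum of simple ideals, one per connected component of its Dynkin diagram, so g ≅ C_3 ⊕ C_5 (dimension 21 + 55 = 76).

C3 + C5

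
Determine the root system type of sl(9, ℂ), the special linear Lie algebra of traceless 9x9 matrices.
A8

This is sl(9), which has dimension 9^2 - 1 = 80 and rank 9 - 1 = 8 (a Cartan subalgebra is the diagonal traceless matrices). In the classification of classical Lie algebras, the special linear algebra sl(n+1) has type A_n; here n = 8, so the Dynkin diagram is a chain of 8 nodes with single edges (A_8). Hence the type is A_8.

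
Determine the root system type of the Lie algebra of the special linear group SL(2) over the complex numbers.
A_1 (sl(2))

This is sl(2), which has dimension 2^2 - 1 = 3 and rank 2 - 1 = 1 (a Cartan subalgebra is the diagonal traceless matrices). In the classification of classical Lie algebras, the special linear algebra sl(n+1) has type A_n; here n = 1, so the Dynkin diagram is a chain of 1 nodes with single edges (A_1). Hence the type is A_1.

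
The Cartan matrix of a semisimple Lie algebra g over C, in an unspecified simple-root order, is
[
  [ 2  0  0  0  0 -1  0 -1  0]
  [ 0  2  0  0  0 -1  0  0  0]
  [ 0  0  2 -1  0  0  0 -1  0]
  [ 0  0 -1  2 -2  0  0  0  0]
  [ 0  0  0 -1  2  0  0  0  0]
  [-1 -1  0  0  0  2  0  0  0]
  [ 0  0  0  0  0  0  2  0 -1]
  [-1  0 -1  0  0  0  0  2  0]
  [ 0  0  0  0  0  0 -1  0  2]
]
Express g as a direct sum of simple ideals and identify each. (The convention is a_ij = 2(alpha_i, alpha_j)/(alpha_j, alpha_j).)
The diagram associated to this matrix has two connected components: the simple roots {alpha_7, alpha_9} form a chain of 2 nodes with single edges (A_2), and {alpha_1, alpha_2, alpha_3, alpha_4, alpha_5, alpha_6, alpha_8} form a chain of 7 nodes with a double edge at one end; the terminal node there is the unique short simple root (B_7). A semisimple Lie algebra decomposes uniquely as the direct sum of simple ideals, one per connected component of its Dynkin diagram, so g ≅ A_2 ⊕ B_7 (dimension 8 + 105 = 113).

A2 + B7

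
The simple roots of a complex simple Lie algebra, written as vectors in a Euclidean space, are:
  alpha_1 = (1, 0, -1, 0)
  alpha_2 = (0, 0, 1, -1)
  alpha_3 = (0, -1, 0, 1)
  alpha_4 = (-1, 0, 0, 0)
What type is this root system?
B4

Compute the Cartan integers a_ij = 2(alpha_i, alpha_j)/(alpha_j, alpha_j); the resulting 4x4 Cartan matrix is
[[2, -1, 0, -2], [-1, 2, -1, 0], [0, -1, 2, 0], [-1, 0, 0, 2]].
The roots have two lengths (squared-length ratio 2:1); the short ones are alpha_{4}. The associated Dynkin diagram is a chain of 4 nodes with a double edge at one end; the terminal node there is the unique short simple root (B_4), so the type is B_4 (the algebra so(9)).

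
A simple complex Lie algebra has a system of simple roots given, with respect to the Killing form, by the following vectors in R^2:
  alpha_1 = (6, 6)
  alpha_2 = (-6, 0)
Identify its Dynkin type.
Compute the Cartan integers a_ij = 2(alpha_i, alpha_j)/(alpha_j, alpha_j); the resulting 2x2 Cartan matrix is
[[2, -2], [-1, 2]].
The roots have two lengths (squared-length ratio 2:1); the short ones are alpha_{2}. The associated Dynkin diagram is a chain of 2 nodes with a double edge at one end; the terminal node there is the unique short simple root (B_2), so the type is B_2 (the algebra so(5)).

B_2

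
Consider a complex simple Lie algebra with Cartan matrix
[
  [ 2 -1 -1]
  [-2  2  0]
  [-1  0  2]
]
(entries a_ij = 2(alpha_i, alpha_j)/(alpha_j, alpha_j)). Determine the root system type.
C_3

The matrix has rank 3 with 2's on the diagonal. Reading the off-diagonal entries as Dynkin edges (a single edge where a_ij = a_ji = -1; a double or triple edge where a_ij * a_ji = 2 or 3), the diagram is a chain of 3 nodes with a double edge at one end; the terminal node there is the unique long simple root (C_3). One simple-root ordering that puts it in standard form is (alpha_3, alpha_1, alpha_2). So the algebra is type C_3, i.e. sp(6).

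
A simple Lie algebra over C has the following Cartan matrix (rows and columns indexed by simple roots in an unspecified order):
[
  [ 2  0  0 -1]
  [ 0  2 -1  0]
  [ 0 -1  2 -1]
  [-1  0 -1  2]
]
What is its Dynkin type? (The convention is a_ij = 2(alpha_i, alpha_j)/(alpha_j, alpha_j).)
The matrix has rank 4 with 2's on the diagonal. Reading the off-diagonal entries as Dynkin edges (a single edge where a_ij = a_ji = -1; a double or triple edge where a_ij * a_ji = 2 or 3), the diagram is a chain of 4 nodes with single edges (A_4). One simple-root ordering that puts it in standard form is (alpha_1, alpha_4, alpha_3, alpha_2). So the algebra is type A_4, i.e. sl(5).

A_4 (sl(5))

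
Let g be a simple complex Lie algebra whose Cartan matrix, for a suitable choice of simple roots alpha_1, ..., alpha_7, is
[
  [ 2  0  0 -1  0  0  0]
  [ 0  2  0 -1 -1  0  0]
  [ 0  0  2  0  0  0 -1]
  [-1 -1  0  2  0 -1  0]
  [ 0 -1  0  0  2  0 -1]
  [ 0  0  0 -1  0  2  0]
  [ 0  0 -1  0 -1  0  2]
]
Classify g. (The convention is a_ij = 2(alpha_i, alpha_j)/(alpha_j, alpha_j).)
The matrix has rank 7 with 2's on the diagonal. Reading the off-diagonal entries as Dynkin edges (a single edge where a_ij = a_ji = -1; a double or triple edge where a_ij * a_ji = 2 or 3), the diagram is a chain of 5 nodes with a fork of two nodes at one end (D_7). One simple-root ordering that puts it in standard form is (alpha_3, alpha_7, alpha_5, alpha_2, alpha_4, alpha_6, alpha_1). So the algebra is type D_7, i.e. so(14).

type D_7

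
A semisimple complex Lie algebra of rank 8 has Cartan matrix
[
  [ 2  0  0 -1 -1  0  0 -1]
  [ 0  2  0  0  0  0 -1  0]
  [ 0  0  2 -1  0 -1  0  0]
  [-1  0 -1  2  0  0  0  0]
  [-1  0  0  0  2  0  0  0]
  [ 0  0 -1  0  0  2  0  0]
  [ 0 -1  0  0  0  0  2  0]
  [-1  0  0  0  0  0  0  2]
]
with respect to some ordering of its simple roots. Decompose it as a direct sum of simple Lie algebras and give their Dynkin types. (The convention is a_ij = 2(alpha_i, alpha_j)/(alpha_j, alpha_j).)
The diagram associated to this matrix has two connected components: the simple roots {alpha_2, alpha_7} form a chain of 2 nodes with single edges (A_2), and {alpha_1, alpha_3, alpha_4, alpha_5, alpha_6, alpha_8} form a chain of 4 nodes with a fork of two nodes at one end (D_6). A semisimple Lie algebra decomposes uniquely as the direct sum of simple ideals, one per connected component of its Dynkin diagram, so g ≅ A_2 ⊕ D_6 (dimension 8 + 66 = 74).

A_2 ⊕ D_6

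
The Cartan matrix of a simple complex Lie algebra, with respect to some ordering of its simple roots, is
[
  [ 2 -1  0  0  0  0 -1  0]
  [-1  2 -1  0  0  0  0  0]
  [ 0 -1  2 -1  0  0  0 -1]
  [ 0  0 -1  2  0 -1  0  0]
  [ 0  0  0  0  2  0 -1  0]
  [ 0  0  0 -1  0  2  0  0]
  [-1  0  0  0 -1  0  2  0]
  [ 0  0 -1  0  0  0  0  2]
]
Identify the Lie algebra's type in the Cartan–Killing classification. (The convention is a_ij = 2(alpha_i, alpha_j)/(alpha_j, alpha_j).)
E_8

The matrix has rank 8 with 2's on the diagonal. Reading the off-diagonal entries as Dynkin edges (a single edge where a_ij = a_ji = -1; a double or triple edge where a_ij * a_ji = 2 or 3), the diagram is a chain of 7 nodes with one extra node attached to the third node from one end (E_8). One simple-root ordering that puts it in standard form is (alpha_6, alpha_8, alpha_4, alpha_3, alpha_2, alpha_1, alpha_7, alpha_5). So the algebra is type E_8.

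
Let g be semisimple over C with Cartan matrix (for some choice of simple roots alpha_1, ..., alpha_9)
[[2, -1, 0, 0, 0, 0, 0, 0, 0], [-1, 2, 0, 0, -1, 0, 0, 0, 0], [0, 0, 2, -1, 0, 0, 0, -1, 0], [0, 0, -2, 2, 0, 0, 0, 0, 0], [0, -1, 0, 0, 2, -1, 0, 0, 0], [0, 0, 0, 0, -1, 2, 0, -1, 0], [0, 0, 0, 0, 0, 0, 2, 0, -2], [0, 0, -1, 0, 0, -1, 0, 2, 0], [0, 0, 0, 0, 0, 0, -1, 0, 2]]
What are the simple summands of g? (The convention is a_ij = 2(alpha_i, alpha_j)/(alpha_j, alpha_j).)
B2 ⊕ C7

The diagram associated to this matrix has two connected components: the simple roots {alpha_7, alpha_9} form a chain of 2 nodes with a double edge at one end; the terminal node there is the unique short simple root (B_2), and {alpha_1, alpha_2, alpha_3, alpha_4, alpha_5, alpha_6, alpha_8} form a chain of 7 nodes with a double edge at one end; the terminal node there is the unique long simple root (C_7). A semisimple Lie algebra decomposes uniquely as the direct sum of simple ideals, one per connected component of its Dynkin diagram, so g ≅ B_2 ⊕ C_7 (dimension 10 + 105 = 115).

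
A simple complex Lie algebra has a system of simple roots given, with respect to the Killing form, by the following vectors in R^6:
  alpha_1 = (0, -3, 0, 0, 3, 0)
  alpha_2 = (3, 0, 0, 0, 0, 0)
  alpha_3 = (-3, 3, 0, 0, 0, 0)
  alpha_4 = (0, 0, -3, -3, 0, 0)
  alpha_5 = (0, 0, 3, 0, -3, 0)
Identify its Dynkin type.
Compute the Cartan integers a_ij = 2(alpha_i, alpha_j)/(alpha_j, alpha_j); the resulting 5x5 Cartan matrix is
[[2, 0, -1, 0, -1], [0, 2, -1, 0, 0], [-1, -2, 2, 0, 0], [0, 0, 0, 2, -1], [-1, 0, 0, -1, 2]].
The roots have two lengths (squared-length ratio 2:1); the short ones are alpha_{2}. The associated Dynkin diagram is a chain of 5 nodes with a double edge at one end; the terminal node there is the unique short simple root (B_5), so the type is B_5 (the algebra so(11)).

B_5 (so(11))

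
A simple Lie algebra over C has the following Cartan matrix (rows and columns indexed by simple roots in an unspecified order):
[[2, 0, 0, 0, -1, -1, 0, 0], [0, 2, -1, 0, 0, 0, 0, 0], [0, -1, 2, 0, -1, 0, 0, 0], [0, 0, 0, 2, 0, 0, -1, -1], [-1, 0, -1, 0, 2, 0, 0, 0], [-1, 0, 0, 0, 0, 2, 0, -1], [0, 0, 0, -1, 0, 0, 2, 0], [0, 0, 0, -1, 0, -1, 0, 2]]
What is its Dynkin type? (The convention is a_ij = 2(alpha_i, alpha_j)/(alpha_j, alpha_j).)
A_8 (sl(9))

The matrix has rank 8 with 2's on the diagonal. Reading the off-diagonal entries as Dynkin edges (a single edge where a_ij = a_ji = -1; a double or triple edge where a_ij * a_ji = 2 or 3), the diagram is a chain of 8 nodes with single edges (A_8). One simple-root ordering that puts it in standard form is (alpha_7, alpha_4, alpha_8, alpha_6, alpha_1, alpha_5, alpha_3, alpha_2). So the algebra is type A_8, i.e. sl(9).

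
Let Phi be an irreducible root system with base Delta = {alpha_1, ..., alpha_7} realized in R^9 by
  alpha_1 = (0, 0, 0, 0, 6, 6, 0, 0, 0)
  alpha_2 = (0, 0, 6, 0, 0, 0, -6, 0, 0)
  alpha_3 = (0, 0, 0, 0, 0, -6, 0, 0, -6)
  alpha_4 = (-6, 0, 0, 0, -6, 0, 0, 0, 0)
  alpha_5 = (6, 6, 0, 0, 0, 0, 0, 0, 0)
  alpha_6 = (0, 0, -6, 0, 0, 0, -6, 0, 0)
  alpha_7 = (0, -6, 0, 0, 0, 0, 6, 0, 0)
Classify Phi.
Compute the Cartan integers a_ij = 2(alpha_i, alpha_j)/(alpha_j, alpha_j); the resulting 7x7 Cartan matrix is
[[2, 0, -1, -1, 0, 0, 0], [0, 2, 0, 0, 0, 0, -1], [-1, 0, 2, 0, 0, 0, 0], [-1, 0, 0, 2, -1, 0, 0], [0, 0, 0, -1, 2, 0, -1], [0, 0, 0, 0, 0, 2, -1], [0, -1, 0, 0, -1, -1, 2]].
All simple roots have the same length, so the diagram is simply laced. The associated Dynkin diagram is a chain of 5 nodes with a fork of two nodes at one end (D_7), so the type is D_7 (the algebra so(14)).

type D_7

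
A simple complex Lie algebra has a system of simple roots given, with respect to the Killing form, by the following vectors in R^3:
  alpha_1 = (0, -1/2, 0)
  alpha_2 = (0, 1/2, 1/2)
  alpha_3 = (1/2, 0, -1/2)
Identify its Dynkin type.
Compute the Cartan integers a_ij = 2(alpha_i, alpha_j)/(alpha_j, alpha_j); the resulting 3x3 Cartan matrix is
[[2, -1, 0], [-2, 2, -1], [0, -1, 2]].
The roots have two lengths (squared-length ratio 2:1); the short ones are alpha_{1}. The associated Dynkin diagram is a chain of 3 nodes with a double edge at one end; the terminal node there is the unique short simple root (B_3), so the type is B_3 (the algebra so(7)).

B_3 (so(7))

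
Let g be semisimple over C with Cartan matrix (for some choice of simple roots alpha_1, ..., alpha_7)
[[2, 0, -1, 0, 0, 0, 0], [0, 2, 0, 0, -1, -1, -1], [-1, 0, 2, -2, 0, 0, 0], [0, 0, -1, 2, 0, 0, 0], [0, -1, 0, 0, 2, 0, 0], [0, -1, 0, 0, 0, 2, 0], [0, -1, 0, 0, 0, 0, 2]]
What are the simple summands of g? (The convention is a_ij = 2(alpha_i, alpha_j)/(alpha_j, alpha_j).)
B_3 + D_4

The diagram associated to this matrix has two connected components: the simple roots {alpha_1, alpha_3, alpha_4} form a chain of 3 nodes with a double edge at one end; the terminal node there is the unique short simple root (B_3), and {alpha_2, alpha_5, alpha_6, alpha_7} form a chain of 2 nodes with a fork of two nodes at one end (D_4). A semisimple Lie algebra decomposes uniquely as the direct sum of simple ideals, one per connected component of its Dynkin diagram, so g ≅ B_3 ⊕ D_4 (dimension 21 + 28 = 49).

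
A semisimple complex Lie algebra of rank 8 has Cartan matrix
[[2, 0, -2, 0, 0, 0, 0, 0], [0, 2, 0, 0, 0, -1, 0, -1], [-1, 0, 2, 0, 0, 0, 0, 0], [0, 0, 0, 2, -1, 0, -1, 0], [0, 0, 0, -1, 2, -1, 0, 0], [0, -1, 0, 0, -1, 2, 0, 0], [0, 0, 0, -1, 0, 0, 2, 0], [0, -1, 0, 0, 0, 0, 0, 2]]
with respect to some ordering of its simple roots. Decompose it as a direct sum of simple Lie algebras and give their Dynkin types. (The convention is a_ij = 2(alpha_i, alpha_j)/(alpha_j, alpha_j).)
type A_6 + type B_2

The diagram associated to this matrix has two connected components: the simple roots {alpha_2, alpha_4, alpha_5, alpha_6, alpha_7, alpha_8} form a chain of 6 nodes with single edges (A_6), and {alpha_1, alpha_3} form a chain of 2 nodes with a double edge at one end; the terminal node there is the unique short simple root (B_2). A semisimple Lie algebra decomposes uniquely as the direct sum of simple ideals, one per connected component of its Dynkin diagram, so g ≅ A_6 ⊕ B_2 (dimension 48 + 10 = 58).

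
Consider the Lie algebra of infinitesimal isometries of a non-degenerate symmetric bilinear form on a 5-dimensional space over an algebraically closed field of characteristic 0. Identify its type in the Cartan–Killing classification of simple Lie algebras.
This is so(5) with 5 odd, which has dimension 5(5-1)/2 = 10 and rank (5-1)/2 = 2. In the classification of classical Lie algebras, the orthogonal algebra so(2n+1) in an odd number of variables has type B_n; here n = 2, so the Dynkin diagram is a chain of 2 nodes with a double edge at one end; the terminal node there is the unique short simple root (B_2). Hence the type is B_2.

B_2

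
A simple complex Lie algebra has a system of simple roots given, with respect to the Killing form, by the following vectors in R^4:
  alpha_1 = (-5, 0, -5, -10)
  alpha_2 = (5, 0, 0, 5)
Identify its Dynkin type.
Compute the Cartan integers a_ij = 2(alpha_i, alpha_j)/(alpha_j, alpha_j); the resulting 2x2 Cartan matrix is
[[2, -3], [-1, 2]].
The roots have two lengths (squared-length ratio 3:1); the short ones are alpha_{2}. The associated Dynkin diagram is two nodes joined by a triple edge (G_2), so the type is G_2.

G_2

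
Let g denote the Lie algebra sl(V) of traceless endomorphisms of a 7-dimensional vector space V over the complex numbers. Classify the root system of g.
A_6 (sl(7))

This is sl(7), which has dimension 7^2 - 1 = 48 and rank 7 - 1 = 6 (a Cartan subalgebra is the diagonal traceless matrices). In the classification of classical Lie algebras, the special linear algebra sl(n+1) has type A_n; here n = 6, so the Dynkin diagram is a chain of 6 nodes with single edges (A_6). Hence the type is A_6.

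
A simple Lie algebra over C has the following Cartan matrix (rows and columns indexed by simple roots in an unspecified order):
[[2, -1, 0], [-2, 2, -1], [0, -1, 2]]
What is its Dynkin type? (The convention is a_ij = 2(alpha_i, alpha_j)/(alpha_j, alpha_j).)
The matrix has rank 3 with 2's on the diagonal. Reading the off-diagonal entries as Dynkin edges (a single edge where a_ij = a_ji = -1; a double or triple edge where a_ij * a_ji = 2 or 3), the diagram is a chain of 3 nodes with a double edge at one end; the terminal node there is the unique short simple root (B_3). One simple-root ordering that puts it in standard form is (alpha_3, alpha_2, alpha_1). So the algebra is type B_3, i.e. so(7).

type B_3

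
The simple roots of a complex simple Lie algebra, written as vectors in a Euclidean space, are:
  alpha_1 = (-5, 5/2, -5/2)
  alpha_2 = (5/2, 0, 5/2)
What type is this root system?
G_2

Compute the Cartan integers a_ij = 2(alpha_i, alpha_j)/(alpha_j, alpha_j); the resulting 2x2 Cartan matrix is
[[2, -3], [-1, 2]].
The roots have two lengths (squared-length ratio 3:1); the short ones are alpha_{2}. The associated Dynkin diagram is two nodes joined by a triple edge (G_2), so the type is G_2.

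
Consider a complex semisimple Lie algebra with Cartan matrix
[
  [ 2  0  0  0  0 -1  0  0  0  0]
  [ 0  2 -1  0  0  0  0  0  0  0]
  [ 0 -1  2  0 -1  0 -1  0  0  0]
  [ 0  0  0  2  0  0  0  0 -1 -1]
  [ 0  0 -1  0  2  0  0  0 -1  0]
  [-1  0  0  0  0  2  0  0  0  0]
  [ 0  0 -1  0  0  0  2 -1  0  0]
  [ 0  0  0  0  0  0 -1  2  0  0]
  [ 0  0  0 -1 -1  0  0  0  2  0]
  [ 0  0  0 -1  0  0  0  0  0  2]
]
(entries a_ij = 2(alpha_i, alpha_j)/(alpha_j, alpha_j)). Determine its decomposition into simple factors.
The diagram associated to this matrix has two connected components: the simple roots {alpha_1, alpha_6} form a chain of 2 nodes with single edges (A_2), and {alpha_2, alpha_3, alpha_4, alpha_5, alpha_7, alpha_8, alpha_9, alpha_10} form a chain of 7 nodes with one extra node attached to the third node from one end (E_8). A semisimple Lie algebra decomposes uniquely as the direct sum of simple ideals, one per connected component of its Dynkin diagram, so g ≅ A_2 ⊕ E_8 (dimension 8 + 248 = 256).

A_2 ⊕ E_8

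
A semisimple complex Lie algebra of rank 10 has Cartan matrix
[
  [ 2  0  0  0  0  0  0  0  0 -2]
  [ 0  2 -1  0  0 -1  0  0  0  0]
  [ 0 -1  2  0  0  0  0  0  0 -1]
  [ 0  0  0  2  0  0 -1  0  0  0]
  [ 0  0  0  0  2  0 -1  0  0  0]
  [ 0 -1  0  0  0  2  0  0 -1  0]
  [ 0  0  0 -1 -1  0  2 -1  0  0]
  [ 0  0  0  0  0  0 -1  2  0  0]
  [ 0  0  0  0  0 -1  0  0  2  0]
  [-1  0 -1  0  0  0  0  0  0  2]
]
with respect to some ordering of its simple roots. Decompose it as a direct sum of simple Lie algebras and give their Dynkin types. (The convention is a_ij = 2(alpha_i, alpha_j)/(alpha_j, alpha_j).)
The diagram associated to this matrix has two connected components: the simple roots {alpha_1, alpha_2, alpha_3, alpha_6, alpha_9, alpha_10} form a chain of 6 nodes with a double edge at one end; the terminal node there is the unique long simple root (C_6), and {alpha_4, alpha_5, alpha_7, alpha_8} form a chain of 2 nodes with a fork of two nodes at one end (D_4). A semisimple Lie algebra decomposes uniquely as the direct sum of simple ideals, one per connected component of its Dynkin diagram, so g ≅ C_6 ⊕ D_4 (dimension 78 + 28 = 106).

C_6 ⊕ D_4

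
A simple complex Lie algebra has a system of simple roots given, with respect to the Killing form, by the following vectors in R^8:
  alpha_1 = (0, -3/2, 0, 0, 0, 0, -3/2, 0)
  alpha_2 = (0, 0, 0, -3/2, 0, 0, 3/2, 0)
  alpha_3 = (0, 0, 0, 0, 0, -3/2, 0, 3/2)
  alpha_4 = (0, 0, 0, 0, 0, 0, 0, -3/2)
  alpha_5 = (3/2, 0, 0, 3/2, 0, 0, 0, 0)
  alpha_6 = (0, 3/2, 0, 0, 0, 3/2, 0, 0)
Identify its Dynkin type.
Compute the Cartan integers a_ij = 2(alpha_i, alpha_j)/(alpha_j, alpha_j); the resulting 6x6 Cartan matrix is
[[2, -1, 0, 0, 0, -1], [-1, 2, 0, 0, -1, 0], [0, 0, 2, -2, 0, -1], [0, 0, -1, 2, 0, 0], [0, -1, 0, 0, 2, 0], [-1, 0, -1, 0, 0, 2]].
The roots have two lengths (squared-length ratio 2:1); the short ones are alpha_{4}. The associated Dynkin diagram is a chain of 6 nodes with a double edge at one end; the terminal node there is the unique short simple root (B_6), so the type is B_6 (the algebra so(13)).

B_6 (so(13))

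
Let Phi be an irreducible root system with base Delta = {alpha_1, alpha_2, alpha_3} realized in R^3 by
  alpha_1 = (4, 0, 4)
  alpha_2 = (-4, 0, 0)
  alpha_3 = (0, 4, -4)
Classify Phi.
B3

Compute the Cartan integers a_ij = 2(alpha_i, alpha_j)/(alpha_j, alpha_j); the resulting 3x3 Cartan matrix is
[[2, -2, -1], [-1, 2, 0], [-1, 0, 2]].
The roots have two lengths (squared-length ratio 2:1); the short ones are alpha_{2}. The associated Dynkin diagram is a chain of 3 nodes with a double edge at one end; the terminal node there is the unique short simple root (B_3), so the type is B_3 (the algebra so(7)).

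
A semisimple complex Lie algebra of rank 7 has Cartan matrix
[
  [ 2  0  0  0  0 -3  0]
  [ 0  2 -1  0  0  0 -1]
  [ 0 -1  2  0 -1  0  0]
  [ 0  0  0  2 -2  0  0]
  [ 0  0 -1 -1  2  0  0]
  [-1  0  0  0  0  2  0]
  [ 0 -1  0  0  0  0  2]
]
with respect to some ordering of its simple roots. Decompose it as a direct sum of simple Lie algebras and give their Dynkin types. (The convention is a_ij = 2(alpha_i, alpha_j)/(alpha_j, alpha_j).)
type C_5 + type G_2

The diagram associated to this matrix has two connected components: the simple roots {alpha_2, alpha_3, alpha_4, alpha_5, alpha_7} form a chain of 5 nodes with a double edge at one end; the terminal node there is the unique long simple root (C_5), and {alpha_1, alpha_6} form two nodes joined by a triple edge (G_2). A semisimple Lie algebra decomposes uniquely as the direct sum of simple ideals, one per connected component of its Dynkin diagram, so g ≅ C_5 ⊕ G_2 (dimension 55 + 14 = 69).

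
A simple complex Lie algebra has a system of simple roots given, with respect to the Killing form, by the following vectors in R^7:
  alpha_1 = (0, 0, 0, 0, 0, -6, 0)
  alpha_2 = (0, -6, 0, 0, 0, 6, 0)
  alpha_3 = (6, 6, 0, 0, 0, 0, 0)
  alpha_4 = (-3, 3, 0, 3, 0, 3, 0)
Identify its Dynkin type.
Compute the Cartan integers a_ij = 2(alpha_i, alpha_j)/(alpha_j, alpha_j); the resulting 4x4 Cartan matrix is
[[2, -1, 0, -1], [-2, 2, -1, 0], [0, -1, 2, 0], [-1, 0, 0, 2]].
The roots have two lengths (squared-length ratio 2:1); the short ones are alpha_{1,4}. The associated Dynkin diagram is a chain of 4 nodes with a double edge between the middle two (F_4), so the type is F_4.

F_4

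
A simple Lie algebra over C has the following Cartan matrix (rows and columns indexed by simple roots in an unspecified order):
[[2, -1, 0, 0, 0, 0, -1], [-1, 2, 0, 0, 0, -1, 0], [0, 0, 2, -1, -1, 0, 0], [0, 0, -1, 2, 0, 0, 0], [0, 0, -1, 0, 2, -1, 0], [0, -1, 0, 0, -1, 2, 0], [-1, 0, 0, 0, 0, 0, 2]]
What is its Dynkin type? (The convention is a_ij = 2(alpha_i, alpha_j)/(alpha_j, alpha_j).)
The matrix has rank 7 with 2's on the diagonal. Reading the off-diagonal entries as Dynkin edges (a single edge where a_ij = a_ji = -1; a double or triple edge where a_ij * a_ji = 2 or 3), the diagram is a chain of 7 nodes with single edges (A_7). One simple-root ordering that puts it in standard form is (alpha_7, alpha_1, alpha_2, alpha_6, alpha_5, alpha_3, alpha_4). So the algebra is type A_7, i.e. sl(8).

A7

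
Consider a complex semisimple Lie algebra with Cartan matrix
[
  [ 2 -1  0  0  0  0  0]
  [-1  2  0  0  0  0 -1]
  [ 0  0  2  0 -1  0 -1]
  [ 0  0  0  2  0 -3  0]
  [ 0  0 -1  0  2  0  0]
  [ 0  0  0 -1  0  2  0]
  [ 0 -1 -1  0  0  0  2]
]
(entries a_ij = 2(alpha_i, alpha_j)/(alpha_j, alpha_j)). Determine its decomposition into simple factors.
The diagram associated to this matrix has two connected components: the simple roots {alpha_1, alpha_2, alpha_3, alpha_5, alpha_7} form a chain of 5 nodes with single edges (A_5), and {alpha_4, alpha_6} form two nodes joined by a triple edge (G_2). A semisimple Lie algebra decomposes uniquely as the direct sum of simple ideals, one per connected component of its Dynkin diagram, so g ≅ A_5 ⊕ G_2 (dimension 35 + 14 = 49).

A_5 (sl(6)) + G_2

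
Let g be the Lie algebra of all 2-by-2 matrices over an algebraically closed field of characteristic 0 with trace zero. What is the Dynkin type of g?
This is sl(2), which has dimension 2^2 - 1 = 3 and rank 2 - 1 = 1 (a Cartan subalgebra is the diagonal traceless matrices). In the classification of classical Lie algebras, the special linear algebra sl(n+1) has type A_n; here n = 1, so the Dynkin diagram is a chain of 1 nodes with single edges (A_1). Hence the type is A_1.

A_1 (sl(2))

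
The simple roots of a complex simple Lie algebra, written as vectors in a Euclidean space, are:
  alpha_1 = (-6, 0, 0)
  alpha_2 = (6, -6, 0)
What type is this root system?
B2

Compute the Cartan integers a_ij = 2(alpha_i, alpha_j)/(alpha_j, alpha_j); the resulting 2x2 Cartan matrix is
[[2, -1], [-2, 2]].
The roots have two lengths (squared-length ratio 2:1); the short ones are alpha_{1}. The associated Dynkin diagram is a chain of 2 nodes with a double edge at one end; the terminal node there is the unique short simple root (B_2), so the type is B_2 (the algebra so(5)).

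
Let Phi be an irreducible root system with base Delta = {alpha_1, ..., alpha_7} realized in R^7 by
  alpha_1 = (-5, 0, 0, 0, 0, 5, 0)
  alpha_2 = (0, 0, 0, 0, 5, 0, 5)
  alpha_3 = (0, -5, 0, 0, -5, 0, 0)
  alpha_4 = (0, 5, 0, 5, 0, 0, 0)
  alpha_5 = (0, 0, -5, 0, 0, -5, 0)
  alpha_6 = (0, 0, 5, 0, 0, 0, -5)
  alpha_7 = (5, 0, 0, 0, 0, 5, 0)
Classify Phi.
D_7

Compute the Cartan integers a_ij = 2(alpha_i, alpha_j)/(alpha_j, alpha_j); the resulting 7x7 Cartan matrix is
[[2, 0, 0, 0, -1, 0, 0], [0, 2, -1, 0, 0, -1, 0], [0, -1, 2, -1, 0, 0, 0], [0, 0, -1, 2, 0, 0, 0], [-1, 0, 0, 0, 2, -1, -1], [0, -1, 0, 0, -1, 2, 0], [0, 0, 0, 0, -1, 0, 2]].
All simple roots have the same length, so the diagram is simply laced. The associated Dynkin diagram is a chain of 5 nodes with a fork of two nodes at one end (D_7), so the type is D_7 (the algebra so(14)).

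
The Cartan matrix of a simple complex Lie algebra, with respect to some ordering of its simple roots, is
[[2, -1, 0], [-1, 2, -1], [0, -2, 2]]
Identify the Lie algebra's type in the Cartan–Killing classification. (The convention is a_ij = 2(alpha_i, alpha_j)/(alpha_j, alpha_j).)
The matrix has rank 3 with 2's on the diagonal. Reading the off-diagonal entries as Dynkin edges (a single edge where a_ij = a_ji = -1; a double or triple edge where a_ij * a_ji = 2 or 3), the diagram is a chain of 3 nodes with a double edge at one end; the terminal node there is the unique long simple root (C_3). One simple-root ordering that puts it in standard form is (alpha_1, alpha_2, alpha_3). So the algebra is type C_3, i.e. sp(6).

C_3 (sp(6))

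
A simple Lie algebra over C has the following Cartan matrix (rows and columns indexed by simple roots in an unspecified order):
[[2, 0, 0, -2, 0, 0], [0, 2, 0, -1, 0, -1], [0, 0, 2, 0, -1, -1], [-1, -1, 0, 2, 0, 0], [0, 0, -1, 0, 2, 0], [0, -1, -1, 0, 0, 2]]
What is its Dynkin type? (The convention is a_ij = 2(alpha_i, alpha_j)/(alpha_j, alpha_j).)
C_6 (sp(12))

The matrix has rank 6 with 2's on the diagonal. Reading the off-diagonal entries as Dynkin edges (a single edge where a_ij = a_ji = -1; a double or triple edge where a_ij * a_ji = 2 or 3), the diagram is a chain of 6 nodes with a double edge at one end; the terminal node there is the unique long simple root (C_6). One simple-root ordering that puts it in standard form is (alpha_5, alpha_3, alpha_6, alpha_2, alpha_4, alpha_1). So the algebra is type C_6, i.e. sp(12).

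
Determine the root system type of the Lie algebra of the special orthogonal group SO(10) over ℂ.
D_5

This is so(10) with 10 even, which has dimension 10(10-1)/2 = 45 and rank 10/2 = 5. In the classification of classical Lie algebras, the orthogonal algebra so(2n) in an even number of variables has type D_n; here n = 5, so the Dynkin diagram is a chain of 3 nodes with a fork of two nodes at one end (D_5). Hence the type is D_5.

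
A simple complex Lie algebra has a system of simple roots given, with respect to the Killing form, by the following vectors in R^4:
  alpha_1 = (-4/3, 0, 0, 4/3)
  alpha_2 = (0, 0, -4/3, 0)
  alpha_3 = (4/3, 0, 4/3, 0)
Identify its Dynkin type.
B_3 (so(7))

Compute the Cartan integers a_ij = 2(alpha_i, alpha_j)/(alpha_j, alpha_j); the resulting 3x3 Cartan matrix is
[[2, 0, -1], [0, 2, -1], [-1, -2, 2]].
The roots have two lengths (squared-length ratio 2:1); the short ones are alpha_{2}. The associated Dynkin diagram is a chain of 3 nodes with a double edge at one end; the terminal node there is the unique short simple root (B_3), so the type is B_3 (the algebra so(7)).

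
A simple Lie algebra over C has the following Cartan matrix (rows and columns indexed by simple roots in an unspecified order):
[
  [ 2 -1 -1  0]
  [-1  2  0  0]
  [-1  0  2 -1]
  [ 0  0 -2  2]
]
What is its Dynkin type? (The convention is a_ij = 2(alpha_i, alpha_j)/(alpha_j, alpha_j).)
C_4 (sp(8))

The matrix has rank 4 with 2's on the diagonal. Reading the off-diagonal entries as Dynkin edges (a single edge where a_ij = a_ji = -1; a double or triple edge where a_ij * a_ji = 2 or 3), the diagram is a chain of 4 nodes with a double edge at one end; the terminal node there is the unique long simple root (C_4). One simple-root ordering that puts it in standard form is (alpha_2, alpha_1, alpha_3, alpha_4). So the algebra is type C_4, i.e. sp(8).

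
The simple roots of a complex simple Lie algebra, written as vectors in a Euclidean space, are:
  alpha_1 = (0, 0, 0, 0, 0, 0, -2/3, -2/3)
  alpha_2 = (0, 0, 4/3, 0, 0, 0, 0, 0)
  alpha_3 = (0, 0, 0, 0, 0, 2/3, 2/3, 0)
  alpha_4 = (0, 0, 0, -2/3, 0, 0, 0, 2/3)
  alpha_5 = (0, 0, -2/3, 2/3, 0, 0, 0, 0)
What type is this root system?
C_5 (sp(10))

Compute the Cartan integers a_ij = 2(alpha_i, alpha_j)/(alpha_j, alpha_j); the resulting 5x5 Cartan matrix is
[[2, 0, -1, -1, 0], [0, 2, 0, 0, -2], [-1, 0, 2, 0, 0], [-1, 0, 0, 2, -1], [0, -1, 0, -1, 2]].
The roots have two lengths (squared-length ratio 2:1); the short ones are alpha_{1,3,4,5}. The associated Dynkin diagram is a chain of 5 nodes with a double edge at one end; the terminal node there is the unique long simple root (C_5), so the type is C_5 (the algebra sp(10)).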